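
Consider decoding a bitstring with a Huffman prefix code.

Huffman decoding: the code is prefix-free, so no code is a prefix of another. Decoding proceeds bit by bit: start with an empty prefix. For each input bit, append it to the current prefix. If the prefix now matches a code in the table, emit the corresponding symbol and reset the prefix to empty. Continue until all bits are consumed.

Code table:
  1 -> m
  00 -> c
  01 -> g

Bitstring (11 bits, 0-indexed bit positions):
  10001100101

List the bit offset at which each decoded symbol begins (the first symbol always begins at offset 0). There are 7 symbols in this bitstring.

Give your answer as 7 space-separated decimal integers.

Answer: 0 1 3 5 6 8 9

Derivation:
Bit 0: prefix='1' -> emit 'm', reset
Bit 1: prefix='0' (no match yet)
Bit 2: prefix='00' -> emit 'c', reset
Bit 3: prefix='0' (no match yet)
Bit 4: prefix='01' -> emit 'g', reset
Bit 5: prefix='1' -> emit 'm', reset
Bit 6: prefix='0' (no match yet)
Bit 7: prefix='00' -> emit 'c', reset
Bit 8: prefix='1' -> emit 'm', reset
Bit 9: prefix='0' (no match yet)
Bit 10: prefix='01' -> emit 'g', reset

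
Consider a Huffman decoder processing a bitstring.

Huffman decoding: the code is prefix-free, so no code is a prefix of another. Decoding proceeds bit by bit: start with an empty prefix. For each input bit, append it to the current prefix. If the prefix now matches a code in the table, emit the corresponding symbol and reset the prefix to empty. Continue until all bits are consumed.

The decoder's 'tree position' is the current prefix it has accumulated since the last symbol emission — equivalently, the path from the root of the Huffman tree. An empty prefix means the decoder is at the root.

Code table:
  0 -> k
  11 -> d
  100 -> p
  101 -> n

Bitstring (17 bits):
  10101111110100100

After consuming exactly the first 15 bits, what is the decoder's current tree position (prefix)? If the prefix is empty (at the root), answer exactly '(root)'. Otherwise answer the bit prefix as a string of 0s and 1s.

Bit 0: prefix='1' (no match yet)
Bit 1: prefix='10' (no match yet)
Bit 2: prefix='101' -> emit 'n', reset
Bit 3: prefix='0' -> emit 'k', reset
Bit 4: prefix='1' (no match yet)
Bit 5: prefix='11' -> emit 'd', reset
Bit 6: prefix='1' (no match yet)
Bit 7: prefix='11' -> emit 'd', reset
Bit 8: prefix='1' (no match yet)
Bit 9: prefix='11' -> emit 'd', reset
Bit 10: prefix='0' -> emit 'k', reset
Bit 11: prefix='1' (no match yet)
Bit 12: prefix='10' (no match yet)
Bit 13: prefix='100' -> emit 'p', reset
Bit 14: prefix='1' (no match yet)

Answer: 1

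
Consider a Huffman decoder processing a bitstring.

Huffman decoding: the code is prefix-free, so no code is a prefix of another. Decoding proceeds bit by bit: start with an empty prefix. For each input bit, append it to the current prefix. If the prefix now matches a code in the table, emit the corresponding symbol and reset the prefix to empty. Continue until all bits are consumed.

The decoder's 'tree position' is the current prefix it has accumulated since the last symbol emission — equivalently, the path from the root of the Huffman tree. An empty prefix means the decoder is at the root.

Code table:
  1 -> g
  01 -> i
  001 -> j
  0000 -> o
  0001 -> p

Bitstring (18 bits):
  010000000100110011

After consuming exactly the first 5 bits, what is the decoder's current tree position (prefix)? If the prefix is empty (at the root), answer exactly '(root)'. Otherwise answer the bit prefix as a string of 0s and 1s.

Answer: 000

Derivation:
Bit 0: prefix='0' (no match yet)
Bit 1: prefix='01' -> emit 'i', reset
Bit 2: prefix='0' (no match yet)
Bit 3: prefix='00' (no match yet)
Bit 4: prefix='000' (no match yet)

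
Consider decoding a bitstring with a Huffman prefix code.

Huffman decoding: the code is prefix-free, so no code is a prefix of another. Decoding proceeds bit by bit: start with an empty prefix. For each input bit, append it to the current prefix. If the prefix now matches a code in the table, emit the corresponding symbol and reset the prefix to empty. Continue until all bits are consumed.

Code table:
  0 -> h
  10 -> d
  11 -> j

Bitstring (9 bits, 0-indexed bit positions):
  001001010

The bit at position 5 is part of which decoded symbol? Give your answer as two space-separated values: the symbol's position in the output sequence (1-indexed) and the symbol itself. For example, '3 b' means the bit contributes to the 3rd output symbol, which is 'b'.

Answer: 5 d

Derivation:
Bit 0: prefix='0' -> emit 'h', reset
Bit 1: prefix='0' -> emit 'h', reset
Bit 2: prefix='1' (no match yet)
Bit 3: prefix='10' -> emit 'd', reset
Bit 4: prefix='0' -> emit 'h', reset
Bit 5: prefix='1' (no match yet)
Bit 6: prefix='10' -> emit 'd', reset
Bit 7: prefix='1' (no match yet)
Bit 8: prefix='10' -> emit 'd', reset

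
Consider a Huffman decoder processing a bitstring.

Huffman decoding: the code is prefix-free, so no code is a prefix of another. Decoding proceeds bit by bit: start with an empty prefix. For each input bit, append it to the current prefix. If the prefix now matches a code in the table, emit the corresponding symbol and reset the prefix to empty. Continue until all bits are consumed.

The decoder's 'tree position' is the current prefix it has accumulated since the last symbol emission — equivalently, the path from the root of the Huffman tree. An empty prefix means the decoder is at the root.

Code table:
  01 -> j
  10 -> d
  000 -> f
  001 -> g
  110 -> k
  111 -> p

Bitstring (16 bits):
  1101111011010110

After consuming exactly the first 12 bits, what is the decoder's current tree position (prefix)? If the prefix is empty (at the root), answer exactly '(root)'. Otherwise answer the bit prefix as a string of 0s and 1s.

Bit 0: prefix='1' (no match yet)
Bit 1: prefix='11' (no match yet)
Bit 2: prefix='110' -> emit 'k', reset
Bit 3: prefix='1' (no match yet)
Bit 4: prefix='11' (no match yet)
Bit 5: prefix='111' -> emit 'p', reset
Bit 6: prefix='1' (no match yet)
Bit 7: prefix='10' -> emit 'd', reset
Bit 8: prefix='1' (no match yet)
Bit 9: prefix='11' (no match yet)
Bit 10: prefix='110' -> emit 'k', reset
Bit 11: prefix='1' (no match yet)

Answer: 1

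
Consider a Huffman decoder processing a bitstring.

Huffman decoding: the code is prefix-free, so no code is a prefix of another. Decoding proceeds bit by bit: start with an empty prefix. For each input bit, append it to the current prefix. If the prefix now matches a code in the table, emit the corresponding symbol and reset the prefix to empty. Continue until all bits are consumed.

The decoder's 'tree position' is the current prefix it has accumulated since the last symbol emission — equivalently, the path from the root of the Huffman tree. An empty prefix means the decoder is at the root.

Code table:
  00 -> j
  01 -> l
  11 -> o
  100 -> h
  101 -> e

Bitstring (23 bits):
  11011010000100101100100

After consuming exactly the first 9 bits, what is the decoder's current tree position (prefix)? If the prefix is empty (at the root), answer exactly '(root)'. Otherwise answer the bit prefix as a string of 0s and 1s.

Bit 0: prefix='1' (no match yet)
Bit 1: prefix='11' -> emit 'o', reset
Bit 2: prefix='0' (no match yet)
Bit 3: prefix='01' -> emit 'l', reset
Bit 4: prefix='1' (no match yet)
Bit 5: prefix='10' (no match yet)
Bit 6: prefix='101' -> emit 'e', reset
Bit 7: prefix='0' (no match yet)
Bit 8: prefix='00' -> emit 'j', reset

Answer: (root)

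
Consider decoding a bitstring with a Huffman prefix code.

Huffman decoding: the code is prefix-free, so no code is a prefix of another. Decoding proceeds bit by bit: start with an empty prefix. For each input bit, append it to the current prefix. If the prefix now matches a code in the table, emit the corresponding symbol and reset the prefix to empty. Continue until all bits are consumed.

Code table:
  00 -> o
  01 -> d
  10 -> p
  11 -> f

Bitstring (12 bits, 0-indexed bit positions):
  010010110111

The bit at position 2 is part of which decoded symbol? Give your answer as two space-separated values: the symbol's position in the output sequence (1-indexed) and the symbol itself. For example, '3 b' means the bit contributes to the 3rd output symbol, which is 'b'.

Answer: 2 o

Derivation:
Bit 0: prefix='0' (no match yet)
Bit 1: prefix='01' -> emit 'd', reset
Bit 2: prefix='0' (no match yet)
Bit 3: prefix='00' -> emit 'o', reset
Bit 4: prefix='1' (no match yet)
Bit 5: prefix='10' -> emit 'p', reset
Bit 6: prefix='1' (no match yet)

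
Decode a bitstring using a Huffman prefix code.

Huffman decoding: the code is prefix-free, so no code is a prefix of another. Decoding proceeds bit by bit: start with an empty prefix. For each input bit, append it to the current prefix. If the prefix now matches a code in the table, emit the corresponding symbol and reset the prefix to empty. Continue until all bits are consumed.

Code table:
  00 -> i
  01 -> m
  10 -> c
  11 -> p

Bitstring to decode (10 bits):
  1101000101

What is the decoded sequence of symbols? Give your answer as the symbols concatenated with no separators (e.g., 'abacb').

Bit 0: prefix='1' (no match yet)
Bit 1: prefix='11' -> emit 'p', reset
Bit 2: prefix='0' (no match yet)
Bit 3: prefix='01' -> emit 'm', reset
Bit 4: prefix='0' (no match yet)
Bit 5: prefix='00' -> emit 'i', reset
Bit 6: prefix='0' (no match yet)
Bit 7: prefix='01' -> emit 'm', reset
Bit 8: prefix='0' (no match yet)
Bit 9: prefix='01' -> emit 'm', reset

Answer: pmimm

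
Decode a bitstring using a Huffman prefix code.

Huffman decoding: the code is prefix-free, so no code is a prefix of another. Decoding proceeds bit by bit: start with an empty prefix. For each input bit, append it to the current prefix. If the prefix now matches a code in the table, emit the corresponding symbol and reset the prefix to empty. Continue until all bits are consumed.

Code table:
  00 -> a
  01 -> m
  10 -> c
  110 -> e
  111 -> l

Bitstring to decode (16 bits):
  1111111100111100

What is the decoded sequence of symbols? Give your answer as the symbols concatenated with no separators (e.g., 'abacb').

Answer: llemla

Derivation:
Bit 0: prefix='1' (no match yet)
Bit 1: prefix='11' (no match yet)
Bit 2: prefix='111' -> emit 'l', reset
Bit 3: prefix='1' (no match yet)
Bit 4: prefix='11' (no match yet)
Bit 5: prefix='111' -> emit 'l', reset
Bit 6: prefix='1' (no match yet)
Bit 7: prefix='11' (no match yet)
Bit 8: prefix='110' -> emit 'e', reset
Bit 9: prefix='0' (no match yet)
Bit 10: prefix='01' -> emit 'm', reset
Bit 11: prefix='1' (no match yet)
Bit 12: prefix='11' (no match yet)
Bit 13: prefix='111' -> emit 'l', reset
Bit 14: prefix='0' (no match yet)
Bit 15: prefix='00' -> emit 'a', reset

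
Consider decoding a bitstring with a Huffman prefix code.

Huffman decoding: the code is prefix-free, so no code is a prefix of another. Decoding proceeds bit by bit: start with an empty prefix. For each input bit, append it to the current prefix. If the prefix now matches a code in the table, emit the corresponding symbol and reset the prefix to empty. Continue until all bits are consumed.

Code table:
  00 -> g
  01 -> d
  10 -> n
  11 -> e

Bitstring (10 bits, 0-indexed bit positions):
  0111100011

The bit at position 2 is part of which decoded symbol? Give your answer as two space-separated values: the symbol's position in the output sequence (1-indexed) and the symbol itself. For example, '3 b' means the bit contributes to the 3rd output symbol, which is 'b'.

Bit 0: prefix='0' (no match yet)
Bit 1: prefix='01' -> emit 'd', reset
Bit 2: prefix='1' (no match yet)
Bit 3: prefix='11' -> emit 'e', reset
Bit 4: prefix='1' (no match yet)
Bit 5: prefix='10' -> emit 'n', reset
Bit 6: prefix='0' (no match yet)

Answer: 2 e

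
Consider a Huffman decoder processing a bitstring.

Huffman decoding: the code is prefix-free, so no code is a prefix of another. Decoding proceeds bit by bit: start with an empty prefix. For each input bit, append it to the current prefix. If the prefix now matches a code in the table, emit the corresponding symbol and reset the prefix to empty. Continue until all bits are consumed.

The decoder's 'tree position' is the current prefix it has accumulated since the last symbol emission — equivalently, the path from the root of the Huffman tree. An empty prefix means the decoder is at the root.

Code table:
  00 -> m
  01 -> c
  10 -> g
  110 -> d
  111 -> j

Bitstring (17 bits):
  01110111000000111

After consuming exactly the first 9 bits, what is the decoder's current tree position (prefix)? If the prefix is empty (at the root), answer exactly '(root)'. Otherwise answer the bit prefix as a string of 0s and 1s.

Answer: 0

Derivation:
Bit 0: prefix='0' (no match yet)
Bit 1: prefix='01' -> emit 'c', reset
Bit 2: prefix='1' (no match yet)
Bit 3: prefix='11' (no match yet)
Bit 4: prefix='110' -> emit 'd', reset
Bit 5: prefix='1' (no match yet)
Bit 6: prefix='11' (no match yet)
Bit 7: prefix='111' -> emit 'j', reset
Bit 8: prefix='0' (no match yet)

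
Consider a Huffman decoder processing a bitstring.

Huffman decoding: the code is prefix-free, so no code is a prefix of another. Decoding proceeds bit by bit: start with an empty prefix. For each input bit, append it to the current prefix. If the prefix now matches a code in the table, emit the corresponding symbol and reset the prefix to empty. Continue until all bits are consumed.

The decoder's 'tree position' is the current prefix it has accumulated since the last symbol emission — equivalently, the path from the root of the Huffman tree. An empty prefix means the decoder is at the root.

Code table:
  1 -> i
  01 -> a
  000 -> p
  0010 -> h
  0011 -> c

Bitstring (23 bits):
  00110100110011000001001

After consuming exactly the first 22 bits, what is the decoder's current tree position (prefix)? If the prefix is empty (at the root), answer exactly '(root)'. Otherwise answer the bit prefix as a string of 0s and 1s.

Bit 0: prefix='0' (no match yet)
Bit 1: prefix='00' (no match yet)
Bit 2: prefix='001' (no match yet)
Bit 3: prefix='0011' -> emit 'c', reset
Bit 4: prefix='0' (no match yet)
Bit 5: prefix='01' -> emit 'a', reset
Bit 6: prefix='0' (no match yet)
Bit 7: prefix='00' (no match yet)
Bit 8: prefix='001' (no match yet)
Bit 9: prefix='0011' -> emit 'c', reset
Bit 10: prefix='0' (no match yet)
Bit 11: prefix='00' (no match yet)
Bit 12: prefix='001' (no match yet)
Bit 13: prefix='0011' -> emit 'c', reset
Bit 14: prefix='0' (no match yet)
Bit 15: prefix='00' (no match yet)
Bit 16: prefix='000' -> emit 'p', reset
Bit 17: prefix='0' (no match yet)
Bit 18: prefix='00' (no match yet)
Bit 19: prefix='001' (no match yet)
Bit 20: prefix='0010' -> emit 'h', reset
Bit 21: prefix='0' (no match yet)

Answer: 0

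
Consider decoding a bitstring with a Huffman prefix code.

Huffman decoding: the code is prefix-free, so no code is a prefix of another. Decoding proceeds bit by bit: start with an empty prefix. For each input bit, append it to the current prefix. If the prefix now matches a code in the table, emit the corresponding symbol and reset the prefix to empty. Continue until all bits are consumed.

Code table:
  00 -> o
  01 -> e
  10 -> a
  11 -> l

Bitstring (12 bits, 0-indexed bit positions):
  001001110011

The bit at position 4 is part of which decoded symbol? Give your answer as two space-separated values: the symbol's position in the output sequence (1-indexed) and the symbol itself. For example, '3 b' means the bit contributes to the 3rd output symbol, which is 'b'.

Bit 0: prefix='0' (no match yet)
Bit 1: prefix='00' -> emit 'o', reset
Bit 2: prefix='1' (no match yet)
Bit 3: prefix='10' -> emit 'a', reset
Bit 4: prefix='0' (no match yet)
Bit 5: prefix='01' -> emit 'e', reset
Bit 6: prefix='1' (no match yet)
Bit 7: prefix='11' -> emit 'l', reset
Bit 8: prefix='0' (no match yet)

Answer: 3 e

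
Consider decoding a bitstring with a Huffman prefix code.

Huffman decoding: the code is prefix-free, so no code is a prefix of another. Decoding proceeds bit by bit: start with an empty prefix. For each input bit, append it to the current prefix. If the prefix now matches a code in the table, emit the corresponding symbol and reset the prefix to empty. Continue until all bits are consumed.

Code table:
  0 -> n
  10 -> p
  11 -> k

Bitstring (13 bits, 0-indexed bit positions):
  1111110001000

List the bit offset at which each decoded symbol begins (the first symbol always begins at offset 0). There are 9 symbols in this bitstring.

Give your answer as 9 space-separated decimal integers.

Bit 0: prefix='1' (no match yet)
Bit 1: prefix='11' -> emit 'k', reset
Bit 2: prefix='1' (no match yet)
Bit 3: prefix='11' -> emit 'k', reset
Bit 4: prefix='1' (no match yet)
Bit 5: prefix='11' -> emit 'k', reset
Bit 6: prefix='0' -> emit 'n', reset
Bit 7: prefix='0' -> emit 'n', reset
Bit 8: prefix='0' -> emit 'n', reset
Bit 9: prefix='1' (no match yet)
Bit 10: prefix='10' -> emit 'p', reset
Bit 11: prefix='0' -> emit 'n', reset
Bit 12: prefix='0' -> emit 'n', reset

Answer: 0 2 4 6 7 8 9 11 12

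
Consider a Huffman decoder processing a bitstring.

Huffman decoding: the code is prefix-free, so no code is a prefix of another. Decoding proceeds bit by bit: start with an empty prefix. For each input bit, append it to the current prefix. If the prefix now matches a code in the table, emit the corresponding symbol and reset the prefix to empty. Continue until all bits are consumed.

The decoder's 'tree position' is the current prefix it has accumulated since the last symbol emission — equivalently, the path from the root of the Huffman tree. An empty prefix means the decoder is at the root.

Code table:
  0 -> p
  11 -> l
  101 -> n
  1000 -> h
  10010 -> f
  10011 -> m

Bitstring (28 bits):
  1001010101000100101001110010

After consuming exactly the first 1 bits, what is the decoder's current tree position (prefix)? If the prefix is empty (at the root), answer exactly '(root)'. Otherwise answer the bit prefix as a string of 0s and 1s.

Bit 0: prefix='1' (no match yet)

Answer: 1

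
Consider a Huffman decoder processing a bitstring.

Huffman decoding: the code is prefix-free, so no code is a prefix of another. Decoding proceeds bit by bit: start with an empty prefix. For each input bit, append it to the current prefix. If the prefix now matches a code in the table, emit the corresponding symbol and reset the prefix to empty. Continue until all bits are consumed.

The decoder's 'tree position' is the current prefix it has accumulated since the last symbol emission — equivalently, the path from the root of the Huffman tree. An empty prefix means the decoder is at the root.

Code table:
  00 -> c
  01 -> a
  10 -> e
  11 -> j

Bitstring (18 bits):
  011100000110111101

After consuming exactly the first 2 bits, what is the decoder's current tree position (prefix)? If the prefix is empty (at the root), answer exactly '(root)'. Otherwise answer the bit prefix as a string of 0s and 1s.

Answer: (root)

Derivation:
Bit 0: prefix='0' (no match yet)
Bit 1: prefix='01' -> emit 'a', reset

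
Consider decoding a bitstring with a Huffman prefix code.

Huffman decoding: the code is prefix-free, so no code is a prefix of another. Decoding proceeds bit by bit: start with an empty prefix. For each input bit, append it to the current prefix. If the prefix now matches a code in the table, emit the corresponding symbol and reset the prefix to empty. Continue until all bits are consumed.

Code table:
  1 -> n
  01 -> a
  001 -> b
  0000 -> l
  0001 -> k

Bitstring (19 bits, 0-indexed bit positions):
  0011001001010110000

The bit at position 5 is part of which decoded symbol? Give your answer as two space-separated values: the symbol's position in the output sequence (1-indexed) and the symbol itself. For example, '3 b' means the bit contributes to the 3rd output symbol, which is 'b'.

Answer: 3 b

Derivation:
Bit 0: prefix='0' (no match yet)
Bit 1: prefix='00' (no match yet)
Bit 2: prefix='001' -> emit 'b', reset
Bit 3: prefix='1' -> emit 'n', reset
Bit 4: prefix='0' (no match yet)
Bit 5: prefix='00' (no match yet)
Bit 6: prefix='001' -> emit 'b', reset
Bit 7: prefix='0' (no match yet)
Bit 8: prefix='00' (no match yet)
Bit 9: prefix='001' -> emit 'b', reset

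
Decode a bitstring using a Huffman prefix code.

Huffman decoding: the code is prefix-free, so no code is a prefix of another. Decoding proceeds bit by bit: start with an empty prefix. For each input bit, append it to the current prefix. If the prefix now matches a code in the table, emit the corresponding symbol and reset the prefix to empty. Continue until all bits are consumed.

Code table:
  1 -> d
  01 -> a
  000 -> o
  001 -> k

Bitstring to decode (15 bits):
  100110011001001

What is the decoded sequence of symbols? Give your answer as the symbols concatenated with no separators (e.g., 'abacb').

Answer: dkdkdkk

Derivation:
Bit 0: prefix='1' -> emit 'd', reset
Bit 1: prefix='0' (no match yet)
Bit 2: prefix='00' (no match yet)
Bit 3: prefix='001' -> emit 'k', reset
Bit 4: prefix='1' -> emit 'd', reset
Bit 5: prefix='0' (no match yet)
Bit 6: prefix='00' (no match yet)
Bit 7: prefix='001' -> emit 'k', reset
Bit 8: prefix='1' -> emit 'd', reset
Bit 9: prefix='0' (no match yet)
Bit 10: prefix='00' (no match yet)
Bit 11: prefix='001' -> emit 'k', reset
Bit 12: prefix='0' (no match yet)
Bit 13: prefix='00' (no match yet)
Bit 14: prefix='001' -> emit 'k', reset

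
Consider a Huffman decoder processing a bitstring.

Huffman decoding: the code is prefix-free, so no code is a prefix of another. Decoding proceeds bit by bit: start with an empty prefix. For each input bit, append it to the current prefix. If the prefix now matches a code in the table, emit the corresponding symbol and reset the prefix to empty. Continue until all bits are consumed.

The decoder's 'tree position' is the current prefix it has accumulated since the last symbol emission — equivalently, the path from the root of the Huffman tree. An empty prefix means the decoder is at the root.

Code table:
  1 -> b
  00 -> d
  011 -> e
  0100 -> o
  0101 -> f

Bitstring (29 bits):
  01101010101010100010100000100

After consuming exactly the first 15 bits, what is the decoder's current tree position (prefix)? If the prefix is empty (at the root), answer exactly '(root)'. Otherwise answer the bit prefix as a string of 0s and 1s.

Answer: (root)

Derivation:
Bit 0: prefix='0' (no match yet)
Bit 1: prefix='01' (no match yet)
Bit 2: prefix='011' -> emit 'e', reset
Bit 3: prefix='0' (no match yet)
Bit 4: prefix='01' (no match yet)
Bit 5: prefix='010' (no match yet)
Bit 6: prefix='0101' -> emit 'f', reset
Bit 7: prefix='0' (no match yet)
Bit 8: prefix='01' (no match yet)
Bit 9: prefix='010' (no match yet)
Bit 10: prefix='0101' -> emit 'f', reset
Bit 11: prefix='0' (no match yet)
Bit 12: prefix='01' (no match yet)
Bit 13: prefix='010' (no match yet)
Bit 14: prefix='0101' -> emit 'f', reset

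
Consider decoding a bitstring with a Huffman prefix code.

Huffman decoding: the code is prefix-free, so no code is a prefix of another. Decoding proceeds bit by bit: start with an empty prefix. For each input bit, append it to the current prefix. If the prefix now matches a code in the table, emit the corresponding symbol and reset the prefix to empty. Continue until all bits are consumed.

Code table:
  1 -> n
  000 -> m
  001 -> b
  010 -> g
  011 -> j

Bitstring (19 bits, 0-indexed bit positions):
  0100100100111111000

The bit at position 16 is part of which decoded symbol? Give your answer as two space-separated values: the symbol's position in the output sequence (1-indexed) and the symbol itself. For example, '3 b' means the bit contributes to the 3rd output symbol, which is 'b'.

Bit 0: prefix='0' (no match yet)
Bit 1: prefix='01' (no match yet)
Bit 2: prefix='010' -> emit 'g', reset
Bit 3: prefix='0' (no match yet)
Bit 4: prefix='01' (no match yet)
Bit 5: prefix='010' -> emit 'g', reset
Bit 6: prefix='0' (no match yet)
Bit 7: prefix='01' (no match yet)
Bit 8: prefix='010' -> emit 'g', reset
Bit 9: prefix='0' (no match yet)
Bit 10: prefix='01' (no match yet)
Bit 11: prefix='011' -> emit 'j', reset
Bit 12: prefix='1' -> emit 'n', reset
Bit 13: prefix='1' -> emit 'n', reset
Bit 14: prefix='1' -> emit 'n', reset
Bit 15: prefix='1' -> emit 'n', reset
Bit 16: prefix='0' (no match yet)
Bit 17: prefix='00' (no match yet)
Bit 18: prefix='000' -> emit 'm', reset

Answer: 9 m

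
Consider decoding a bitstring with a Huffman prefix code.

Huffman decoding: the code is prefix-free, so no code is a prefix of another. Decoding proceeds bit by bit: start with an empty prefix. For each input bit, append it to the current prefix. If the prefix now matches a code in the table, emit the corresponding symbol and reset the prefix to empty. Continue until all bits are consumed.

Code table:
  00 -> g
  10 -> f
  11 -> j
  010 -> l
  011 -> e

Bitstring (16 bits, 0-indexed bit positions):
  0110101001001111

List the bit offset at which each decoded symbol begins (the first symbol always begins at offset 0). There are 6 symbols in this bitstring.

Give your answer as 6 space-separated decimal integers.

Answer: 0 3 6 8 11 14

Derivation:
Bit 0: prefix='0' (no match yet)
Bit 1: prefix='01' (no match yet)
Bit 2: prefix='011' -> emit 'e', reset
Bit 3: prefix='0' (no match yet)
Bit 4: prefix='01' (no match yet)
Bit 5: prefix='010' -> emit 'l', reset
Bit 6: prefix='1' (no match yet)
Bit 7: prefix='10' -> emit 'f', reset
Bit 8: prefix='0' (no match yet)
Bit 9: prefix='01' (no match yet)
Bit 10: prefix='010' -> emit 'l', reset
Bit 11: prefix='0' (no match yet)
Bit 12: prefix='01' (no match yet)
Bit 13: prefix='011' -> emit 'e', reset
Bit 14: prefix='1' (no match yet)
Bit 15: prefix='11' -> emit 'j', reset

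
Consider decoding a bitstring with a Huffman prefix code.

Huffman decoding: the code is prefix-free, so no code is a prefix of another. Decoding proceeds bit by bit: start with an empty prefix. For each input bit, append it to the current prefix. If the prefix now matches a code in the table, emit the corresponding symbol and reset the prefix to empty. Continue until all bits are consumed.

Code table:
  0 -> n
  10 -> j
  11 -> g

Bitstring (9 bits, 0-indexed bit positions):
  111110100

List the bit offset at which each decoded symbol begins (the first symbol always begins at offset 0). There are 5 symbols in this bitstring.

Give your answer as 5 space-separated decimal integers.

Answer: 0 2 4 6 8

Derivation:
Bit 0: prefix='1' (no match yet)
Bit 1: prefix='11' -> emit 'g', reset
Bit 2: prefix='1' (no match yet)
Bit 3: prefix='11' -> emit 'g', reset
Bit 4: prefix='1' (no match yet)
Bit 5: prefix='10' -> emit 'j', reset
Bit 6: prefix='1' (no match yet)
Bit 7: prefix='10' -> emit 'j', reset
Bit 8: prefix='0' -> emit 'n', reset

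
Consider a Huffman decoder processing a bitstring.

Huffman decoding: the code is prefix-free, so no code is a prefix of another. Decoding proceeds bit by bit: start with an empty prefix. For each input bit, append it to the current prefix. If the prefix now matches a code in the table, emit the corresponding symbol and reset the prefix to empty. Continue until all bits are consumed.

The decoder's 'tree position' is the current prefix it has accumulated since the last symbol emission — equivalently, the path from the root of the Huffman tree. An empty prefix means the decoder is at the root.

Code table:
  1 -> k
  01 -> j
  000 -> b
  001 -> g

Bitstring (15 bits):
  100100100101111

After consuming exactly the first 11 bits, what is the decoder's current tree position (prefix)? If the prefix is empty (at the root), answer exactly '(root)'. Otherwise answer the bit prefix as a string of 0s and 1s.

Bit 0: prefix='1' -> emit 'k', reset
Bit 1: prefix='0' (no match yet)
Bit 2: prefix='00' (no match yet)
Bit 3: prefix='001' -> emit 'g', reset
Bit 4: prefix='0' (no match yet)
Bit 5: prefix='00' (no match yet)
Bit 6: prefix='001' -> emit 'g', reset
Bit 7: prefix='0' (no match yet)
Bit 8: prefix='00' (no match yet)
Bit 9: prefix='001' -> emit 'g', reset
Bit 10: prefix='0' (no match yet)

Answer: 0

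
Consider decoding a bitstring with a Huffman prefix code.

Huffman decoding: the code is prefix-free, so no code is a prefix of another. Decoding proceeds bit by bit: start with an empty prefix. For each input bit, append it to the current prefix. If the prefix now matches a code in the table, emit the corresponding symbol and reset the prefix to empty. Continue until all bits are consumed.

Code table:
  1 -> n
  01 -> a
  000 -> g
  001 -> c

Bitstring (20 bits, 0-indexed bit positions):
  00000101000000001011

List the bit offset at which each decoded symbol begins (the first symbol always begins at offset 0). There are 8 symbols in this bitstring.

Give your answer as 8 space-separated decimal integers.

Answer: 0 3 6 8 11 14 17 19

Derivation:
Bit 0: prefix='0' (no match yet)
Bit 1: prefix='00' (no match yet)
Bit 2: prefix='000' -> emit 'g', reset
Bit 3: prefix='0' (no match yet)
Bit 4: prefix='00' (no match yet)
Bit 5: prefix='001' -> emit 'c', reset
Bit 6: prefix='0' (no match yet)
Bit 7: prefix='01' -> emit 'a', reset
Bit 8: prefix='0' (no match yet)
Bit 9: prefix='00' (no match yet)
Bit 10: prefix='000' -> emit 'g', reset
Bit 11: prefix='0' (no match yet)
Bit 12: prefix='00' (no match yet)
Bit 13: prefix='000' -> emit 'g', reset
Bit 14: prefix='0' (no match yet)
Bit 15: prefix='00' (no match yet)
Bit 16: prefix='001' -> emit 'c', reset
Bit 17: prefix='0' (no match yet)
Bit 18: prefix='01' -> emit 'a', reset
Bit 19: prefix='1' -> emit 'n', reset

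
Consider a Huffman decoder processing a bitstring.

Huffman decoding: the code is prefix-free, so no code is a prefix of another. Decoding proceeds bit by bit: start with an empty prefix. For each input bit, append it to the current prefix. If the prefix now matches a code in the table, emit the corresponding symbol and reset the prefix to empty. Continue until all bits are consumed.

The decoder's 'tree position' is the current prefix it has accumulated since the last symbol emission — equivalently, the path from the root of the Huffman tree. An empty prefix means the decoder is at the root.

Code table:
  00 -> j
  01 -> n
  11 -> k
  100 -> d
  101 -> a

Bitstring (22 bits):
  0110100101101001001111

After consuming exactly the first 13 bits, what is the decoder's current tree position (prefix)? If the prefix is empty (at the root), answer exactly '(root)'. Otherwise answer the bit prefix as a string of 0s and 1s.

Bit 0: prefix='0' (no match yet)
Bit 1: prefix='01' -> emit 'n', reset
Bit 2: prefix='1' (no match yet)
Bit 3: prefix='10' (no match yet)
Bit 4: prefix='101' -> emit 'a', reset
Bit 5: prefix='0' (no match yet)
Bit 6: prefix='00' -> emit 'j', reset
Bit 7: prefix='1' (no match yet)
Bit 8: prefix='10' (no match yet)
Bit 9: prefix='101' -> emit 'a', reset
Bit 10: prefix='1' (no match yet)
Bit 11: prefix='10' (no match yet)
Bit 12: prefix='101' -> emit 'a', reset

Answer: (root)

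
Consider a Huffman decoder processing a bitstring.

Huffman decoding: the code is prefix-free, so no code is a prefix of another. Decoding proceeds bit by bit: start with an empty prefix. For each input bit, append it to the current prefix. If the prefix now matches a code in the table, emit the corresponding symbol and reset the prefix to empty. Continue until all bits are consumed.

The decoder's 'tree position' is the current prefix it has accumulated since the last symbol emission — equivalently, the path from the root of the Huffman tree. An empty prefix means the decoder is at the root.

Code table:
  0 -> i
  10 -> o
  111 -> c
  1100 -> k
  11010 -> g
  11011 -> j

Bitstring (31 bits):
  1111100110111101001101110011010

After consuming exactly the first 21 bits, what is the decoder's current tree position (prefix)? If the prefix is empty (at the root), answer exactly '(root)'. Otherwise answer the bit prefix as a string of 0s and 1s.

Answer: 110

Derivation:
Bit 0: prefix='1' (no match yet)
Bit 1: prefix='11' (no match yet)
Bit 2: prefix='111' -> emit 'c', reset
Bit 3: prefix='1' (no match yet)
Bit 4: prefix='11' (no match yet)
Bit 5: prefix='110' (no match yet)
Bit 6: prefix='1100' -> emit 'k', reset
Bit 7: prefix='1' (no match yet)
Bit 8: prefix='11' (no match yet)
Bit 9: prefix='110' (no match yet)
Bit 10: prefix='1101' (no match yet)
Bit 11: prefix='11011' -> emit 'j', reset
Bit 12: prefix='1' (no match yet)
Bit 13: prefix='11' (no match yet)
Bit 14: prefix='110' (no match yet)
Bit 15: prefix='1101' (no match yet)
Bit 16: prefix='11010' -> emit 'g', reset
Bit 17: prefix='0' -> emit 'i', reset
Bit 18: prefix='1' (no match yet)
Bit 19: prefix='11' (no match yet)
Bit 20: prefix='110' (no match yet)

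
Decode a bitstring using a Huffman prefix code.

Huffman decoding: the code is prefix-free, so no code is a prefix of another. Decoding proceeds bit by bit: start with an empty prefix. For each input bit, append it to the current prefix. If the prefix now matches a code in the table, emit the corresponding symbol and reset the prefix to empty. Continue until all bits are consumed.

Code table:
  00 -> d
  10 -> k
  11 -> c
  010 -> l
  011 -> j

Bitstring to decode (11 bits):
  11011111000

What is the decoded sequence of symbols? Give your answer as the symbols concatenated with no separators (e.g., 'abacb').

Answer: cjckd

Derivation:
Bit 0: prefix='1' (no match yet)
Bit 1: prefix='11' -> emit 'c', reset
Bit 2: prefix='0' (no match yet)
Bit 3: prefix='01' (no match yet)
Bit 4: prefix='011' -> emit 'j', reset
Bit 5: prefix='1' (no match yet)
Bit 6: prefix='11' -> emit 'c', reset
Bit 7: prefix='1' (no match yet)
Bit 8: prefix='10' -> emit 'k', reset
Bit 9: prefix='0' (no match yet)
Bit 10: prefix='00' -> emit 'd', reset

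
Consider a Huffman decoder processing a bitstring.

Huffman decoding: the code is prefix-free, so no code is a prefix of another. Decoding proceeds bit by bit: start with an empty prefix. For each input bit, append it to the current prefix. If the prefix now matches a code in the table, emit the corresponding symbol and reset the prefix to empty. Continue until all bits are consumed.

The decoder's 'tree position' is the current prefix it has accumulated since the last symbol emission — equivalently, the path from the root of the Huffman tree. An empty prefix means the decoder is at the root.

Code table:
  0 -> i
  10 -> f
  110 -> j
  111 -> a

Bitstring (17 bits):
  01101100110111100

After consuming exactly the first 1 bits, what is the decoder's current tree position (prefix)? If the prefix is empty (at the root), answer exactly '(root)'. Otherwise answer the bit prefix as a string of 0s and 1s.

Bit 0: prefix='0' -> emit 'i', reset

Answer: (root)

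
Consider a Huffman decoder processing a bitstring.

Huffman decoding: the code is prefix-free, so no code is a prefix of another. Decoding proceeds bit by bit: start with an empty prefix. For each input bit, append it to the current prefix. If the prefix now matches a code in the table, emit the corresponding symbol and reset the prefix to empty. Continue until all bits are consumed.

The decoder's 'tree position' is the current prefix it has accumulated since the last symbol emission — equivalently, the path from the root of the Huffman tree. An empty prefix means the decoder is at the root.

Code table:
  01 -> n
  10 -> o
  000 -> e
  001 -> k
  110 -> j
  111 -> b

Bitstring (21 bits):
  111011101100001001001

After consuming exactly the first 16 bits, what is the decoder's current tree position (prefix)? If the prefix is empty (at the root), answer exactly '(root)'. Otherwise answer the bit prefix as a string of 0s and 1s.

Answer: (root)

Derivation:
Bit 0: prefix='1' (no match yet)
Bit 1: prefix='11' (no match yet)
Bit 2: prefix='111' -> emit 'b', reset
Bit 3: prefix='0' (no match yet)
Bit 4: prefix='01' -> emit 'n', reset
Bit 5: prefix='1' (no match yet)
Bit 6: prefix='11' (no match yet)
Bit 7: prefix='110' -> emit 'j', reset
Bit 8: prefix='1' (no match yet)
Bit 9: prefix='11' (no match yet)
Bit 10: prefix='110' -> emit 'j', reset
Bit 11: prefix='0' (no match yet)
Bit 12: prefix='00' (no match yet)
Bit 13: prefix='000' -> emit 'e', reset
Bit 14: prefix='1' (no match yet)
Bit 15: prefix='10' -> emit 'o', reset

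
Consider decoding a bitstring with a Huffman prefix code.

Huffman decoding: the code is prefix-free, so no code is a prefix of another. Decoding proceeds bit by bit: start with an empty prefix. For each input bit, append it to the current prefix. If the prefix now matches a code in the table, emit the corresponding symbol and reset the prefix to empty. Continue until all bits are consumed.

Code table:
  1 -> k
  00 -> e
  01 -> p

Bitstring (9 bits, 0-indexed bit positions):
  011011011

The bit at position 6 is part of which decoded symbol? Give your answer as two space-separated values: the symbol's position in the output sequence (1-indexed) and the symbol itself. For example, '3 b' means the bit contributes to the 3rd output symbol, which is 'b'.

Answer: 5 p

Derivation:
Bit 0: prefix='0' (no match yet)
Bit 1: prefix='01' -> emit 'p', reset
Bit 2: prefix='1' -> emit 'k', reset
Bit 3: prefix='0' (no match yet)
Bit 4: prefix='01' -> emit 'p', reset
Bit 5: prefix='1' -> emit 'k', reset
Bit 6: prefix='0' (no match yet)
Bit 7: prefix='01' -> emit 'p', reset
Bit 8: prefix='1' -> emit 'k', reset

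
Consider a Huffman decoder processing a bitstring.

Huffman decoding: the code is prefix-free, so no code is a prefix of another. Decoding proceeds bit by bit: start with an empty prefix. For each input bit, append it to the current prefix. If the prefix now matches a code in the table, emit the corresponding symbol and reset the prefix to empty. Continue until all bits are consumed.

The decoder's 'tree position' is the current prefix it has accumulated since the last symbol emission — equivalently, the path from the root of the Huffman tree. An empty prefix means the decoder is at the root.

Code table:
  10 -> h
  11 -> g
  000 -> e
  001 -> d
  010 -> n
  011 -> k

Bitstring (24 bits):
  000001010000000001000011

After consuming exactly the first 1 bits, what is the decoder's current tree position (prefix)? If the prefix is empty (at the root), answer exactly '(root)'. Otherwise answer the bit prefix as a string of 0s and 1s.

Bit 0: prefix='0' (no match yet)

Answer: 0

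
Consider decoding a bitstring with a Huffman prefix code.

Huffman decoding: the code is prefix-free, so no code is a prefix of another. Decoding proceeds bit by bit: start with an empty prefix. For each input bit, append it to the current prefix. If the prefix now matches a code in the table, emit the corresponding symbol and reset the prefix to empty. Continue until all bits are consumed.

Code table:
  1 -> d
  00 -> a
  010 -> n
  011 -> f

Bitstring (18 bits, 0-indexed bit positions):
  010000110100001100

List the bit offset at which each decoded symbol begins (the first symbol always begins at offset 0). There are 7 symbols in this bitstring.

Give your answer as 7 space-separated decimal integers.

Bit 0: prefix='0' (no match yet)
Bit 1: prefix='01' (no match yet)
Bit 2: prefix='010' -> emit 'n', reset
Bit 3: prefix='0' (no match yet)
Bit 4: prefix='00' -> emit 'a', reset
Bit 5: prefix='0' (no match yet)
Bit 6: prefix='01' (no match yet)
Bit 7: prefix='011' -> emit 'f', reset
Bit 8: prefix='0' (no match yet)
Bit 9: prefix='01' (no match yet)
Bit 10: prefix='010' -> emit 'n', reset
Bit 11: prefix='0' (no match yet)
Bit 12: prefix='00' -> emit 'a', reset
Bit 13: prefix='0' (no match yet)
Bit 14: prefix='01' (no match yet)
Bit 15: prefix='011' -> emit 'f', reset
Bit 16: prefix='0' (no match yet)
Bit 17: prefix='00' -> emit 'a', reset

Answer: 0 3 5 8 11 13 16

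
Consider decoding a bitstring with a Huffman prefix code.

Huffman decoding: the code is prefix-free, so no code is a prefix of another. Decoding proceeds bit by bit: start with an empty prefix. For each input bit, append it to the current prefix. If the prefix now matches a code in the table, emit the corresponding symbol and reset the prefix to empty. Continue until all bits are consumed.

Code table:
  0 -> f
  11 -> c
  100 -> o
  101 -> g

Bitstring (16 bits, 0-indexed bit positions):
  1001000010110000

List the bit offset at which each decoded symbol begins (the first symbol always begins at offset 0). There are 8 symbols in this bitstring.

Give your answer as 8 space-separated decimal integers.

Answer: 0 3 6 7 8 11 14 15

Derivation:
Bit 0: prefix='1' (no match yet)
Bit 1: prefix='10' (no match yet)
Bit 2: prefix='100' -> emit 'o', reset
Bit 3: prefix='1' (no match yet)
Bit 4: prefix='10' (no match yet)
Bit 5: prefix='100' -> emit 'o', reset
Bit 6: prefix='0' -> emit 'f', reset
Bit 7: prefix='0' -> emit 'f', reset
Bit 8: prefix='1' (no match yet)
Bit 9: prefix='10' (no match yet)
Bit 10: prefix='101' -> emit 'g', reset
Bit 11: prefix='1' (no match yet)
Bit 12: prefix='10' (no match yet)
Bit 13: prefix='100' -> emit 'o', reset
Bit 14: prefix='0' -> emit 'f', reset
Bit 15: prefix='0' -> emit 'f', reset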